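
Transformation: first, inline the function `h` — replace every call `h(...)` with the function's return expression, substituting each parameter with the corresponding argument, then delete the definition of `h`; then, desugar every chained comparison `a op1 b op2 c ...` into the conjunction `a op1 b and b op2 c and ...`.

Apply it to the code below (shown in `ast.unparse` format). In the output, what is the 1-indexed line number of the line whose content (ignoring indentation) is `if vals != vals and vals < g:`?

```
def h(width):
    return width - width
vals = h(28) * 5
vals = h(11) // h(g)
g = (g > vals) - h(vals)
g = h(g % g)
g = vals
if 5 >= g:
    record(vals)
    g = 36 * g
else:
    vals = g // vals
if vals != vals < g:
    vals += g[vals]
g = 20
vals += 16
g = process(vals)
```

11

Transformed code:
vals = (28 - 28) * 5
vals = (11 - 11) // (g - g)
g = (g > vals) - (vals - vals)
g = g % g - g % g
g = vals
if 5 >= g:
    record(vals)
    g = 36 * g
else:
    vals = g // vals
if vals != vals and vals < g:
    vals += g[vals]
g = 20
vals += 16
g = process(vals)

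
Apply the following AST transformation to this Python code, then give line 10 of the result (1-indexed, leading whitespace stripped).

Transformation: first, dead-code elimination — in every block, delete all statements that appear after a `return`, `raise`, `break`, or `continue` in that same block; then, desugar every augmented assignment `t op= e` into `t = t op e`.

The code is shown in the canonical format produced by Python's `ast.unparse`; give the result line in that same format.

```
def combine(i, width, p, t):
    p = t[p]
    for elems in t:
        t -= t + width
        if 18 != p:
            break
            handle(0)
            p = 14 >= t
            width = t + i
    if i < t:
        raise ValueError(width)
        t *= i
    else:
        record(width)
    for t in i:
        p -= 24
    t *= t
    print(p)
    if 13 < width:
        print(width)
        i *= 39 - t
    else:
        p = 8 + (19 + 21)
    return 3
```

Transformed code:
def combine(i, width, p, t):
    p = t[p]
    for elems in t:
        t = t - (t + width)
        if 18 != p:
            break
    if i < t:
        raise ValueError(width)
    else:
        record(width)
    for t in i:
        p = p - 24
    t = t * t
    print(p)
    if 13 < width:
        print(width)
        i = i * (39 - t)
    else:
        p = 8 + (19 + 21)
    return 3

record(width)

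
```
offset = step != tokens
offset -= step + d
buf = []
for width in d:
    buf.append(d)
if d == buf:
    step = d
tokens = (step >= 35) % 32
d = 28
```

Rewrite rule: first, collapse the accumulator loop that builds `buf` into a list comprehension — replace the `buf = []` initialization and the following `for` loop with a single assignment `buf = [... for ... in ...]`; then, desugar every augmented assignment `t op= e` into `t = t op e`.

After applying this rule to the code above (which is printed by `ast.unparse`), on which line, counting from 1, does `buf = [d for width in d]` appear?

3

Transformed code:
offset = step != tokens
offset = offset - (step + d)
buf = [d for width in d]
if d == buf:
    step = d
tokens = (step >= 35) % 32
d = 28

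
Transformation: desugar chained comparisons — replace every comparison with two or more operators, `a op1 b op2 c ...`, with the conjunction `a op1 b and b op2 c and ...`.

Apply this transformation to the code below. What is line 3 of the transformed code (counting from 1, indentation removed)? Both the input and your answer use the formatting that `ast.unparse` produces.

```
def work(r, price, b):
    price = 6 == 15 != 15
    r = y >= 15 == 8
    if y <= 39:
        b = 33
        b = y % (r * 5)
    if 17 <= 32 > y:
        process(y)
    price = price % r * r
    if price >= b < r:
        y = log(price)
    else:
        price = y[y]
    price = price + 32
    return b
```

Transformed code:
def work(r, price, b):
    price = 6 == 15 and 15 != 15
    r = y >= 15 and 15 == 8
    if y <= 39:
        b = 33
        b = y % (r * 5)
    if 17 <= 32 and 32 > y:
        process(y)
    price = price % r * r
    if price >= b and b < r:
        y = log(price)
    else:
        price = y[y]
    price = price + 32
    return b

r = y >= 15 and 15 == 8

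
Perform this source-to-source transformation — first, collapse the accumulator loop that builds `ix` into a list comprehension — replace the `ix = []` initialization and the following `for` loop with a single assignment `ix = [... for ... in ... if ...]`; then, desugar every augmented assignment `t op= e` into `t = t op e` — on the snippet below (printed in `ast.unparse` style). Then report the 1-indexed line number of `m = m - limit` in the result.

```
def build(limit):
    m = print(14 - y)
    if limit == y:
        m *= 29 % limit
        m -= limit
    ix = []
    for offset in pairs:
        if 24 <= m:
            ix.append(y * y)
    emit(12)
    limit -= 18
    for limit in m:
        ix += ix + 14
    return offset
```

5

Transformed code:
def build(limit):
    m = print(14 - y)
    if limit == y:
        m = m * (29 % limit)
        m = m - limit
    ix = [y * y for offset in pairs if 24 <= m]
    emit(12)
    limit = limit - 18
    for limit in m:
        ix = ix + (ix + 14)
    return offset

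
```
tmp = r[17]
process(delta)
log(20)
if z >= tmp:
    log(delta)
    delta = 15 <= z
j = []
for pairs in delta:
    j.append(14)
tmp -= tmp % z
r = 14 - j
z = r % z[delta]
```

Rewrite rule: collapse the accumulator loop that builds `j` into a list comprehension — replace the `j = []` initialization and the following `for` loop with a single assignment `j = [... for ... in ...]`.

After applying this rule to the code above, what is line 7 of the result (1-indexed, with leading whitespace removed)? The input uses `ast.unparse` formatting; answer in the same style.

Transformed code:
tmp = r[17]
process(delta)
log(20)
if z >= tmp:
    log(delta)
    delta = 15 <= z
j = [14 for pairs in delta]
tmp -= tmp % z
r = 14 - j
z = r % z[delta]

j = [14 for pairs in delta]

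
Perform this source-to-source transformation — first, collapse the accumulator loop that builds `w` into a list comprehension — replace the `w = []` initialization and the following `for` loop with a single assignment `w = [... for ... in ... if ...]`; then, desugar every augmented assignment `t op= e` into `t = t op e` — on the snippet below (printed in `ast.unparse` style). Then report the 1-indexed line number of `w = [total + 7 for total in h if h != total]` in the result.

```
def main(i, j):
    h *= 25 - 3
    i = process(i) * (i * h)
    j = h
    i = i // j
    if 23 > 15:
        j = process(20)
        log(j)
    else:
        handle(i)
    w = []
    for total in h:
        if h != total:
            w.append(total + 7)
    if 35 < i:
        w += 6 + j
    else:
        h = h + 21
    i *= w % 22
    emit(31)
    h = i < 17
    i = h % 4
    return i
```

11

Transformed code:
def main(i, j):
    h = h * (25 - 3)
    i = process(i) * (i * h)
    j = h
    i = i // j
    if 23 > 15:
        j = process(20)
        log(j)
    else:
        handle(i)
    w = [total + 7 for total in h if h != total]
    if 35 < i:
        w = w + (6 + j)
    else:
        h = h + 21
    i = i * (w % 22)
    emit(31)
    h = i < 17
    i = h % 4
    return i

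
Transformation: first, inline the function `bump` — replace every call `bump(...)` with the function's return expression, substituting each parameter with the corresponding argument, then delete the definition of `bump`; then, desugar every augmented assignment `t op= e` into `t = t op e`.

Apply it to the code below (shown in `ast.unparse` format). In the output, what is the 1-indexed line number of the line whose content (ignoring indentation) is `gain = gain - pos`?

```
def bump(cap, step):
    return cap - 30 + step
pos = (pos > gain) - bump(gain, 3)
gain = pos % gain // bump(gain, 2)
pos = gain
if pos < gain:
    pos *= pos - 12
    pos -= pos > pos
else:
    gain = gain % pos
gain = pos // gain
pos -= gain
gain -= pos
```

11

Transformed code:
pos = (pos > gain) - (gain - 30 + 3)
gain = pos % gain // (gain - 30 + 2)
pos = gain
if pos < gain:
    pos = pos * (pos - 12)
    pos = pos - (pos > pos)
else:
    gain = gain % pos
gain = pos // gain
pos = pos - gain
gain = gain - pos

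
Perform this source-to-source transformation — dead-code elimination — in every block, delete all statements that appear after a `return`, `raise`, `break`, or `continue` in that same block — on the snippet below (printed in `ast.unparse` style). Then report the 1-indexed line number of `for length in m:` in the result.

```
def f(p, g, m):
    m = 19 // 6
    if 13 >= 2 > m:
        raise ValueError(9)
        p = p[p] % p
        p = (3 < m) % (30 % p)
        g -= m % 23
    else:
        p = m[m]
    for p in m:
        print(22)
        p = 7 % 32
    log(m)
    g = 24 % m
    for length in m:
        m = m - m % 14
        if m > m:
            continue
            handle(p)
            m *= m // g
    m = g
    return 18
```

Transformed code:
def f(p, g, m):
    m = 19 // 6
    if 13 >= 2 > m:
        raise ValueError(9)
    else:
        p = m[m]
    for p in m:
        print(22)
        p = 7 % 32
    log(m)
    g = 24 % m
    for length in m:
        m = m - m % 14
        if m > m:
            continue
    m = g
    return 18

12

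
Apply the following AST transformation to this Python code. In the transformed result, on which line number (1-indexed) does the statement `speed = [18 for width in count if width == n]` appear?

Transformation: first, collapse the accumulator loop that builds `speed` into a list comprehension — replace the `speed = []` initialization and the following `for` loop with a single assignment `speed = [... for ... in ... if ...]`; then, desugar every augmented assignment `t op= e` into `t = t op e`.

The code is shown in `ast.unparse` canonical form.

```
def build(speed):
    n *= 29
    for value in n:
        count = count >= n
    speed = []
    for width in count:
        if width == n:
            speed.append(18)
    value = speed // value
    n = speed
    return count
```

Transformed code:
def build(speed):
    n = n * 29
    for value in n:
        count = count >= n
    speed = [18 for width in count if width == n]
    value = speed // value
    n = speed
    return count

5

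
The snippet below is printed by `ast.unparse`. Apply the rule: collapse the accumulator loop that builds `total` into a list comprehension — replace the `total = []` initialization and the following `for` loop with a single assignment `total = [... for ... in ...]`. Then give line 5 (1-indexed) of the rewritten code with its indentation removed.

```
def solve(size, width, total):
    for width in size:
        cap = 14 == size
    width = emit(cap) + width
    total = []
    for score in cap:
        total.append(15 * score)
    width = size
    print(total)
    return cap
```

Transformed code:
def solve(size, width, total):
    for width in size:
        cap = 14 == size
    width = emit(cap) + width
    total = [15 * score for score in cap]
    width = size
    print(total)
    return cap

total = [15 * score for score in cap]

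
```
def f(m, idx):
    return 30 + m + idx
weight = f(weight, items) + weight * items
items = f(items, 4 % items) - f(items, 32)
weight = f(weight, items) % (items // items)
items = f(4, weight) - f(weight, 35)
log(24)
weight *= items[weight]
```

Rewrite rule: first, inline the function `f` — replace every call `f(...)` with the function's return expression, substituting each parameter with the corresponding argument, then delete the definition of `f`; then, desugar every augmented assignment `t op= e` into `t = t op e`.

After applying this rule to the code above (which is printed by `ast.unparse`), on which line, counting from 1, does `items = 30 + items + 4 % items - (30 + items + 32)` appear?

Transformed code:
weight = 30 + weight + items + weight * items
items = 30 + items + 4 % items - (30 + items + 32)
weight = (30 + weight + items) % (items // items)
items = 30 + 4 + weight - (30 + weight + 35)
log(24)
weight = weight * items[weight]

2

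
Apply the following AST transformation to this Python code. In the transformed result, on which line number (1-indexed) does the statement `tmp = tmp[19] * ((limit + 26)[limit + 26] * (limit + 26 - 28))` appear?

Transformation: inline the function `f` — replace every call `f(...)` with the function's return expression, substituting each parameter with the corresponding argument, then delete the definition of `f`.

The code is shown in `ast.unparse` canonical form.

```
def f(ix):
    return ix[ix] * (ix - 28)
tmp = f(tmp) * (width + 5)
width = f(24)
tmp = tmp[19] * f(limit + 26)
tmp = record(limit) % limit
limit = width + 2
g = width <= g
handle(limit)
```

3

Transformed code:
tmp = tmp[tmp] * (tmp - 28) * (width + 5)
width = 24[24] * (24 - 28)
tmp = tmp[19] * ((limit + 26)[limit + 26] * (limit + 26 - 28))
tmp = record(limit) % limit
limit = width + 2
g = width <= g
handle(limit)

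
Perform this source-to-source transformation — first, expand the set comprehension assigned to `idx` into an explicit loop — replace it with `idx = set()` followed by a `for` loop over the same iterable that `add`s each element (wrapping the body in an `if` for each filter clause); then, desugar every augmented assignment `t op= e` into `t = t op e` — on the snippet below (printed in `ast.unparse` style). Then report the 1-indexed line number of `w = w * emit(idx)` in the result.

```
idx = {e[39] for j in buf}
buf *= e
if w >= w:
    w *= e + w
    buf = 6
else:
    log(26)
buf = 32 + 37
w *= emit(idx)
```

Transformed code:
idx = set()
for j in buf:
    idx.add(e[39])
buf = buf * e
if w >= w:
    w = w * (e + w)
    buf = 6
else:
    log(26)
buf = 32 + 37
w = w * emit(idx)

11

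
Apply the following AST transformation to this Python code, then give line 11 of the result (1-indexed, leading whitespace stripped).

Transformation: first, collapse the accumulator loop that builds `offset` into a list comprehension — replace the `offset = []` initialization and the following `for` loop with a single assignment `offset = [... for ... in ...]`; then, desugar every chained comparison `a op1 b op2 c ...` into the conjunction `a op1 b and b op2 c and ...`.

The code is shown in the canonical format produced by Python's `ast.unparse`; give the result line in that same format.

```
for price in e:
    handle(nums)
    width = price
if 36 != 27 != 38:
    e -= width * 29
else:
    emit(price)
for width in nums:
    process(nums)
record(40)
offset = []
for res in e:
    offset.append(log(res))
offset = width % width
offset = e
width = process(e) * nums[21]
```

Transformed code:
for price in e:
    handle(nums)
    width = price
if 36 != 27 and 27 != 38:
    e -= width * 29
else:
    emit(price)
for width in nums:
    process(nums)
record(40)
offset = [log(res) for res in e]
offset = width % width
offset = e
width = process(e) * nums[21]

offset = [log(res) for res in e]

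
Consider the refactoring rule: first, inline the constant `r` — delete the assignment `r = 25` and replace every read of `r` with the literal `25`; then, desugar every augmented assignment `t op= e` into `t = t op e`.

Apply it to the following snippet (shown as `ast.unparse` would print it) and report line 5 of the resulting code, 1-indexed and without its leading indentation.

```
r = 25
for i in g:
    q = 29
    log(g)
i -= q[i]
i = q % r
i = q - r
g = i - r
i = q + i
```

Transformed code:
for i in g:
    q = 29
    log(g)
i = i - q[i]
i = q % 25
i = q - 25
g = i - 25
i = q + i

i = q % 25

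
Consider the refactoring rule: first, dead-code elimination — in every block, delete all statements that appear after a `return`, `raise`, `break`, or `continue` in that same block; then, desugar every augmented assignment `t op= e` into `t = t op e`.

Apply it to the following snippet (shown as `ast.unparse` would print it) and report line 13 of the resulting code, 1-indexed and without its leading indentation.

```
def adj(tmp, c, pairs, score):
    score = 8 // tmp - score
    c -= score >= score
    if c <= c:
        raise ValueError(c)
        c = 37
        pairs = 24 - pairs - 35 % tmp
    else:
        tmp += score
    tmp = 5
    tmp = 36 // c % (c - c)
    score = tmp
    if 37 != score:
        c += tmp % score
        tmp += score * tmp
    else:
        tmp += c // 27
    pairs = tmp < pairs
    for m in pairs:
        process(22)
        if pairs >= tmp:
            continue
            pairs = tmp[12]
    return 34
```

tmp = tmp + score * tmp

Transformed code:
def adj(tmp, c, pairs, score):
    score = 8 // tmp - score
    c = c - (score >= score)
    if c <= c:
        raise ValueError(c)
    else:
        tmp = tmp + score
    tmp = 5
    tmp = 36 // c % (c - c)
    score = tmp
    if 37 != score:
        c = c + tmp % score
        tmp = tmp + score * tmp
    else:
        tmp = tmp + c // 27
    pairs = tmp < pairs
    for m in pairs:
        process(22)
        if pairs >= tmp:
            continue
    return 34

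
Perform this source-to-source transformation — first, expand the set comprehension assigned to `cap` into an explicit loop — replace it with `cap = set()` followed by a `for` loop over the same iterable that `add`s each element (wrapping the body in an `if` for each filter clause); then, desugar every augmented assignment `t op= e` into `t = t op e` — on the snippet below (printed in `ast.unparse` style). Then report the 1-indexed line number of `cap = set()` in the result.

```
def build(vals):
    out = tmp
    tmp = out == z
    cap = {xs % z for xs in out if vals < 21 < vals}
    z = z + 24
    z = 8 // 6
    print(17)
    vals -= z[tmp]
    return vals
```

4

Transformed code:
def build(vals):
    out = tmp
    tmp = out == z
    cap = set()
    for xs in out:
        if vals < 21 < vals:
            cap.add(xs % z)
    z = z + 24
    z = 8 // 6
    print(17)
    vals = vals - z[tmp]
    return vals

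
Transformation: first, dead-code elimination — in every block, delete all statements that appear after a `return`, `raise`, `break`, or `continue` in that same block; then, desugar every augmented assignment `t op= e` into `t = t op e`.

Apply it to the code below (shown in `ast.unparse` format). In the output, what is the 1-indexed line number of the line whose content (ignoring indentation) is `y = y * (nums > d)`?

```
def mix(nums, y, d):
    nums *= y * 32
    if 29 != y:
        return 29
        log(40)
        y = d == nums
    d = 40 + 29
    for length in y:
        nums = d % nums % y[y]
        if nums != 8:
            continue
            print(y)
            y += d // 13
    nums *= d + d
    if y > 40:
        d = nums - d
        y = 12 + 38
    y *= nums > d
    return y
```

Transformed code:
def mix(nums, y, d):
    nums = nums * (y * 32)
    if 29 != y:
        return 29
    d = 40 + 29
    for length in y:
        nums = d % nums % y[y]
        if nums != 8:
            continue
    nums = nums * (d + d)
    if y > 40:
        d = nums - d
        y = 12 + 38
    y = y * (nums > d)
    return y

14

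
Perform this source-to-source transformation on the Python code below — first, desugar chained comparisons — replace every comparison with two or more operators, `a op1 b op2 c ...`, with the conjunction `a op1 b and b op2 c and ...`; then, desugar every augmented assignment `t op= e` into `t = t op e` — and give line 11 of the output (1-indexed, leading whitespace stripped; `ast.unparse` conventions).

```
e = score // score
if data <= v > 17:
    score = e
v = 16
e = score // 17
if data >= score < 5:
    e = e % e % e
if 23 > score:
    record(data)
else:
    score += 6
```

score = score + 6

Transformed code:
e = score // score
if data <= v and v > 17:
    score = e
v = 16
e = score // 17
if data >= score and score < 5:
    e = e % e % e
if 23 > score:
    record(data)
else:
    score = score + 6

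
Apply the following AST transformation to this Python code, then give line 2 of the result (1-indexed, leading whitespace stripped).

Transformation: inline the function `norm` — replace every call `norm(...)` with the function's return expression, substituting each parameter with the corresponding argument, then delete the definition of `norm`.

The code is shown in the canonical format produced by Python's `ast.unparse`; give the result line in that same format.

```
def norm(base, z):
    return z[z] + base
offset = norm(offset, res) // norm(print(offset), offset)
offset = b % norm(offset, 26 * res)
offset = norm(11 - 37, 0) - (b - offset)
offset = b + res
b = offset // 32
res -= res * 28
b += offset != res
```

offset = b % ((26 * res)[26 * res] + offset)

Transformed code:
offset = (res[res] + offset) // (offset[offset] + print(offset))
offset = b % ((26 * res)[26 * res] + offset)
offset = 0[0] + (11 - 37) - (b - offset)
offset = b + res
b = offset // 32
res -= res * 28
b += offset != res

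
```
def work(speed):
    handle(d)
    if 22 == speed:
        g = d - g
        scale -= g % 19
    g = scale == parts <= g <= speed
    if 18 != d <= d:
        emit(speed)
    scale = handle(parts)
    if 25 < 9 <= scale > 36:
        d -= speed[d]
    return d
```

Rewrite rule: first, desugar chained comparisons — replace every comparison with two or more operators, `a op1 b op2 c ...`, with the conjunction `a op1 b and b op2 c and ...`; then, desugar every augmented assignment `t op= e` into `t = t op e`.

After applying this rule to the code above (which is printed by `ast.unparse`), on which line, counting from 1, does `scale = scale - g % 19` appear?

Transformed code:
def work(speed):
    handle(d)
    if 22 == speed:
        g = d - g
        scale = scale - g % 19
    g = scale == parts and parts <= g and (g <= speed)
    if 18 != d and d <= d:
        emit(speed)
    scale = handle(parts)
    if 25 < 9 and 9 <= scale and (scale > 36):
        d = d - speed[d]
    return d

5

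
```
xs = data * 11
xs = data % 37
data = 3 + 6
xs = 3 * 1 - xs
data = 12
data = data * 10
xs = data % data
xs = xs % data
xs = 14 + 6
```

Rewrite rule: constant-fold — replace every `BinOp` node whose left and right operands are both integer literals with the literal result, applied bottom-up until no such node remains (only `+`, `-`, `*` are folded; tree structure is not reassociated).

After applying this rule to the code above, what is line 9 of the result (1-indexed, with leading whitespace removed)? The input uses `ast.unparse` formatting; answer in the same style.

xs = 20

Transformed code:
xs = data * 11
xs = data % 37
data = 9
xs = 3 - xs
data = 12
data = data * 10
xs = data % data
xs = xs % data
xs = 20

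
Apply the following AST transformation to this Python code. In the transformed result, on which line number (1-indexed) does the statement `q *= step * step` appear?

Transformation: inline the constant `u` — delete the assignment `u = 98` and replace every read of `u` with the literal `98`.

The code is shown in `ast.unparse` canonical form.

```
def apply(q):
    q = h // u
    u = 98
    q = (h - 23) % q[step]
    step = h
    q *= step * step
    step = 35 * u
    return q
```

Transformed code:
def apply(q):
    q = h // 98
    q = (h - 23) % q[step]
    step = h
    q *= step * step
    step = 35 * 98
    return q

5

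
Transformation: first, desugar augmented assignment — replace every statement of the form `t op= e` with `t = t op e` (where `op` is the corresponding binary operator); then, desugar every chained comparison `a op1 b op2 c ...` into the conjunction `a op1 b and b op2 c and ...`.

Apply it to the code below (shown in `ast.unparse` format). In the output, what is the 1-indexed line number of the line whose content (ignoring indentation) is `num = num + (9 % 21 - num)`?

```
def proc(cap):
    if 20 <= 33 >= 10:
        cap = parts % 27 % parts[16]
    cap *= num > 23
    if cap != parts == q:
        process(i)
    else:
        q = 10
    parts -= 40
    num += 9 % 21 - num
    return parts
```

Transformed code:
def proc(cap):
    if 20 <= 33 and 33 >= 10:
        cap = parts % 27 % parts[16]
    cap = cap * (num > 23)
    if cap != parts and parts == q:
        process(i)
    else:
        q = 10
    parts = parts - 40
    num = num + (9 % 21 - num)
    return parts

10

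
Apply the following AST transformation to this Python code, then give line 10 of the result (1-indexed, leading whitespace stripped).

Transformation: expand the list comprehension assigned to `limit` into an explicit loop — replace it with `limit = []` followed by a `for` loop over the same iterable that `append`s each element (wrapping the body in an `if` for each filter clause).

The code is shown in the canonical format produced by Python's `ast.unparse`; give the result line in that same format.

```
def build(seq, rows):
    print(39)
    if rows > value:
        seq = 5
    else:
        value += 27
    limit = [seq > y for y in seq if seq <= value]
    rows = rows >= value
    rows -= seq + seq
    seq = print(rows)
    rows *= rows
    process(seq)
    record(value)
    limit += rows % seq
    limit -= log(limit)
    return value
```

Transformed code:
def build(seq, rows):
    print(39)
    if rows > value:
        seq = 5
    else:
        value += 27
    limit = []
    for y in seq:
        if seq <= value:
            limit.append(seq > y)
    rows = rows >= value
    rows -= seq + seq
    seq = print(rows)
    rows *= rows
    process(seq)
    record(value)
    limit += rows % seq
    limit -= log(limit)
    return value

limit.append(seq > y)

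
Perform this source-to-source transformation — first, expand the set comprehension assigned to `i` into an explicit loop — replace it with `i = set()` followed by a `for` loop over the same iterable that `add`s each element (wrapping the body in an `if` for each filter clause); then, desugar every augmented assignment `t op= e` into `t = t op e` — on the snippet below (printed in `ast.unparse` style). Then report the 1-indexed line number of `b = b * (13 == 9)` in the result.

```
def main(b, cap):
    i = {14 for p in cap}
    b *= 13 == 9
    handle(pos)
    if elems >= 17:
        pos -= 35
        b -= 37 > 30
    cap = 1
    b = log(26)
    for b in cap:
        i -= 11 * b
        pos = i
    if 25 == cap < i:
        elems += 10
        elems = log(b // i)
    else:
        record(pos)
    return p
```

5

Transformed code:
def main(b, cap):
    i = set()
    for p in cap:
        i.add(14)
    b = b * (13 == 9)
    handle(pos)
    if elems >= 17:
        pos = pos - 35
        b = b - (37 > 30)
    cap = 1
    b = log(26)
    for b in cap:
        i = i - 11 * b
        pos = i
    if 25 == cap < i:
        elems = elems + 10
        elems = log(b // i)
    else:
        record(pos)
    return p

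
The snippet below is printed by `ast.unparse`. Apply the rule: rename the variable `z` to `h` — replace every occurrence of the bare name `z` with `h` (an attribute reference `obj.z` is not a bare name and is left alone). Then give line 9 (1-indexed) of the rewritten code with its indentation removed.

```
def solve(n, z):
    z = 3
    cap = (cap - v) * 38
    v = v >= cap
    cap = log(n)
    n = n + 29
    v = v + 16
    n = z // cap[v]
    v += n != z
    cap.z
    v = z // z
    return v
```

v += n != h

Transformed code:
def solve(n, h):
    h = 3
    cap = (cap - v) * 38
    v = v >= cap
    cap = log(n)
    n = n + 29
    v = v + 16
    n = h // cap[v]
    v += n != h
    cap.z
    v = h // h
    return v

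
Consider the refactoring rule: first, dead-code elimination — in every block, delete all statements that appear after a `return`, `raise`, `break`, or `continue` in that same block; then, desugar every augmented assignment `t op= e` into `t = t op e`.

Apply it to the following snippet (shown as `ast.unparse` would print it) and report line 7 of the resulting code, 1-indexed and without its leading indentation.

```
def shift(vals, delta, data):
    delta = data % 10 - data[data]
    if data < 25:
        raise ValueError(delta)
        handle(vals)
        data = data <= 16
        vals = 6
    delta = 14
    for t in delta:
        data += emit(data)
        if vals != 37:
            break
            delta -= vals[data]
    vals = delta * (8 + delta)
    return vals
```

data = data + emit(data)

Transformed code:
def shift(vals, delta, data):
    delta = data % 10 - data[data]
    if data < 25:
        raise ValueError(delta)
    delta = 14
    for t in delta:
        data = data + emit(data)
        if vals != 37:
            break
    vals = delta * (8 + delta)
    return vals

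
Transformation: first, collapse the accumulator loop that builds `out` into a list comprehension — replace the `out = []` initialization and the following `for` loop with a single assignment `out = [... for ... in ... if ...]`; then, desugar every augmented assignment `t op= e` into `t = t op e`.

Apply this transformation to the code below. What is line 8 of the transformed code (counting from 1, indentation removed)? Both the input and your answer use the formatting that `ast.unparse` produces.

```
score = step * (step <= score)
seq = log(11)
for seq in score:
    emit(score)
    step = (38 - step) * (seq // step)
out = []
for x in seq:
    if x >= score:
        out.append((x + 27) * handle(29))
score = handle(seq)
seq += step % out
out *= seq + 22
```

seq = seq + step % out

Transformed code:
score = step * (step <= score)
seq = log(11)
for seq in score:
    emit(score)
    step = (38 - step) * (seq // step)
out = [(x + 27) * handle(29) for x in seq if x >= score]
score = handle(seq)
seq = seq + step % out
out = out * (seq + 22)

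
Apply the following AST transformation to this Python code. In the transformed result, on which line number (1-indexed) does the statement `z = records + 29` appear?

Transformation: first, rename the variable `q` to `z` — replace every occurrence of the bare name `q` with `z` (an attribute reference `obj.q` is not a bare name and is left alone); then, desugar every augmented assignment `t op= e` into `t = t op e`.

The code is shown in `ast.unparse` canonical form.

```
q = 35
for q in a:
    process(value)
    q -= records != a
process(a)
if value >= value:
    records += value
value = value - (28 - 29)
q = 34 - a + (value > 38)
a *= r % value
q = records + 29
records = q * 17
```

11

Transformed code:
z = 35
for z in a:
    process(value)
    z = z - (records != a)
process(a)
if value >= value:
    records = records + value
value = value - (28 - 29)
z = 34 - a + (value > 38)
a = a * (r % value)
z = records + 29
records = z * 17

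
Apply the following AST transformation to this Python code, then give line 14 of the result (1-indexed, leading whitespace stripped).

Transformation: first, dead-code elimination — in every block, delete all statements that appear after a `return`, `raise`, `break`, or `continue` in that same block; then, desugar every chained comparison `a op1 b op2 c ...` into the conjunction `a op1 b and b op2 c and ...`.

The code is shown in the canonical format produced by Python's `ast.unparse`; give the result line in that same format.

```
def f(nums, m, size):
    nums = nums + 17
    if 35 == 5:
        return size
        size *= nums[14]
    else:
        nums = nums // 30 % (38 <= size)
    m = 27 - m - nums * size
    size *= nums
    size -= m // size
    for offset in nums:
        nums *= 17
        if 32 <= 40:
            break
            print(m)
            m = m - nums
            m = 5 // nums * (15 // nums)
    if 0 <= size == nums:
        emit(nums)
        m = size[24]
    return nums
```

if 0 <= size and size == nums:

Transformed code:
def f(nums, m, size):
    nums = nums + 17
    if 35 == 5:
        return size
    else:
        nums = nums // 30 % (38 <= size)
    m = 27 - m - nums * size
    size *= nums
    size -= m // size
    for offset in nums:
        nums *= 17
        if 32 <= 40:
            break
    if 0 <= size and size == nums:
        emit(nums)
        m = size[24]
    return nums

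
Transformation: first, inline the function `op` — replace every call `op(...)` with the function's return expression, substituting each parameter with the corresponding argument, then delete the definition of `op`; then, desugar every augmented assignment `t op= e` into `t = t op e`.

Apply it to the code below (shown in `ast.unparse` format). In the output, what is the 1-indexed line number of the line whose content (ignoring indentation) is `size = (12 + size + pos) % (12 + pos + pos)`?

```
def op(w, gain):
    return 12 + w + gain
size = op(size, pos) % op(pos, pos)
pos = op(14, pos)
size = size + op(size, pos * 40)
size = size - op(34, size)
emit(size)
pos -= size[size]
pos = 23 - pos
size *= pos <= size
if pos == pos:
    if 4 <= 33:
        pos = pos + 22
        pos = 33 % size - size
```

1

Transformed code:
size = (12 + size + pos) % (12 + pos + pos)
pos = 12 + 14 + pos
size = size + (12 + size + pos * 40)
size = size - (12 + 34 + size)
emit(size)
pos = pos - size[size]
pos = 23 - pos
size = size * (pos <= size)
if pos == pos:
    if 4 <= 33:
        pos = pos + 22
        pos = 33 % size - size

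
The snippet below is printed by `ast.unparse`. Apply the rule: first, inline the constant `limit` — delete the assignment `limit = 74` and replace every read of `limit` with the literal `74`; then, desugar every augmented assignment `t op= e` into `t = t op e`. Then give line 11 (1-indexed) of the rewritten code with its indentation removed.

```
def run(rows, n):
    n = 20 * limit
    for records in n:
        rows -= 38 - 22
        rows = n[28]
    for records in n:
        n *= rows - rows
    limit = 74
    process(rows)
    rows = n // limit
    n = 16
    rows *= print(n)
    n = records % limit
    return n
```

rows = rows * print(n)

Transformed code:
def run(rows, n):
    n = 20 * 74
    for records in n:
        rows = rows - (38 - 22)
        rows = n[28]
    for records in n:
        n = n * (rows - rows)
    process(rows)
    rows = n // 74
    n = 16
    rows = rows * print(n)
    n = records % 74
    return n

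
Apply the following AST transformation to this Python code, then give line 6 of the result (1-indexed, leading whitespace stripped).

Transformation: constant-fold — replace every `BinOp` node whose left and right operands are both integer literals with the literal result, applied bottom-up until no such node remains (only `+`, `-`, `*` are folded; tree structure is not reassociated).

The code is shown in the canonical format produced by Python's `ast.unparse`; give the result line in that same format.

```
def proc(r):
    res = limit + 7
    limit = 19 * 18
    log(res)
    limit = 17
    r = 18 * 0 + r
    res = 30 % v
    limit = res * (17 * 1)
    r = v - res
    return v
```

r = 0 + r

Transformed code:
def proc(r):
    res = limit + 7
    limit = 342
    log(res)
    limit = 17
    r = 0 + r
    res = 30 % v
    limit = res * 17
    r = v - res
    return v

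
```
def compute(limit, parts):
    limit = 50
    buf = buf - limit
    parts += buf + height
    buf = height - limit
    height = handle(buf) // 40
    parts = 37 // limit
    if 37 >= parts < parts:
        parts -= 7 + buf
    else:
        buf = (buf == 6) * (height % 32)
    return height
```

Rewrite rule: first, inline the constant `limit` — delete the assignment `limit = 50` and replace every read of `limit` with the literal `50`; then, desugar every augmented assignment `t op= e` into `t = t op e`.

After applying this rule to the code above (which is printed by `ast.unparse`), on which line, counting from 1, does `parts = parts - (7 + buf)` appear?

Transformed code:
def compute(limit, parts):
    buf = buf - 50
    parts = parts + (buf + height)
    buf = height - 50
    height = handle(buf) // 40
    parts = 37 // 50
    if 37 >= parts < parts:
        parts = parts - (7 + buf)
    else:
        buf = (buf == 6) * (height % 32)
    return height

8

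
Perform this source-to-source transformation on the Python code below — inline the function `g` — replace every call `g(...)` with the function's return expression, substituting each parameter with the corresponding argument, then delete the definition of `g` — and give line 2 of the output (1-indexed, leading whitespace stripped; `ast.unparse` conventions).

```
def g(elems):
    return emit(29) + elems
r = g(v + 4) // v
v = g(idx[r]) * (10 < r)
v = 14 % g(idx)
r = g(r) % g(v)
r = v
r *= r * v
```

Transformed code:
r = (emit(29) + (v + 4)) // v
v = (emit(29) + idx[r]) * (10 < r)
v = 14 % (emit(29) + idx)
r = (emit(29) + r) % (emit(29) + v)
r = v
r *= r * v

v = (emit(29) + idx[r]) * (10 < r)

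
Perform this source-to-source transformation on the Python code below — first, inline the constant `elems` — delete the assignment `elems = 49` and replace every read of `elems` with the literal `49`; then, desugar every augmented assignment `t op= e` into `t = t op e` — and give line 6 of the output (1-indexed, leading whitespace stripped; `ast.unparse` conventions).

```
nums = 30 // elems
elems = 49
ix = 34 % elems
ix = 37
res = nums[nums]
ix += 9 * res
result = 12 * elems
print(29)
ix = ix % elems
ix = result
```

result = 12 * 49

Transformed code:
nums = 30 // 49
ix = 34 % 49
ix = 37
res = nums[nums]
ix = ix + 9 * res
result = 12 * 49
print(29)
ix = ix % 49
ix = result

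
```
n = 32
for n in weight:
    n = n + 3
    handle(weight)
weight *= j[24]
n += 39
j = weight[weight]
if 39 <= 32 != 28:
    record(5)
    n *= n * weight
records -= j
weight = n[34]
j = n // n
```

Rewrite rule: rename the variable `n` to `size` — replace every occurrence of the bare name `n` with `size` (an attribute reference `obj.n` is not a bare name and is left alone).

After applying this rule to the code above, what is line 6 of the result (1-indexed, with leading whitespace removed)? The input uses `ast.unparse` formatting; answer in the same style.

size += 39

Transformed code:
size = 32
for size in weight:
    size = size + 3
    handle(weight)
weight *= j[24]
size += 39
j = weight[weight]
if 39 <= 32 != 28:
    record(5)
    size *= size * weight
records -= j
weight = size[34]
j = size // size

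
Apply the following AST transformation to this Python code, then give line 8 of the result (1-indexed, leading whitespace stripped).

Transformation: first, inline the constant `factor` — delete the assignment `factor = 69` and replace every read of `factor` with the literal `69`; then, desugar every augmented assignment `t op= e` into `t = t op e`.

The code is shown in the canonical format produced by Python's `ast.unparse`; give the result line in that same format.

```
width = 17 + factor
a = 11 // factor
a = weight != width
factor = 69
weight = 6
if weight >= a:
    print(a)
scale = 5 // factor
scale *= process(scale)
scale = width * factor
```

scale = scale * process(scale)

Transformed code:
width = 17 + 69
a = 11 // 69
a = weight != width
weight = 6
if weight >= a:
    print(a)
scale = 5 // 69
scale = scale * process(scale)
scale = width * 69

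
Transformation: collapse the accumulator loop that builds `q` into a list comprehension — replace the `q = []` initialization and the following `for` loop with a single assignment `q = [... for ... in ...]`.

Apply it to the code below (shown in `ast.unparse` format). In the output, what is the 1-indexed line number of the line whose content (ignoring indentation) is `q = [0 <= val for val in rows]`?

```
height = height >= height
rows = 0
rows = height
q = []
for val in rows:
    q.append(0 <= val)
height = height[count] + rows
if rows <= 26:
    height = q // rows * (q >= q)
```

Transformed code:
height = height >= height
rows = 0
rows = height
q = [0 <= val for val in rows]
height = height[count] + rows
if rows <= 26:
    height = q // rows * (q >= q)

4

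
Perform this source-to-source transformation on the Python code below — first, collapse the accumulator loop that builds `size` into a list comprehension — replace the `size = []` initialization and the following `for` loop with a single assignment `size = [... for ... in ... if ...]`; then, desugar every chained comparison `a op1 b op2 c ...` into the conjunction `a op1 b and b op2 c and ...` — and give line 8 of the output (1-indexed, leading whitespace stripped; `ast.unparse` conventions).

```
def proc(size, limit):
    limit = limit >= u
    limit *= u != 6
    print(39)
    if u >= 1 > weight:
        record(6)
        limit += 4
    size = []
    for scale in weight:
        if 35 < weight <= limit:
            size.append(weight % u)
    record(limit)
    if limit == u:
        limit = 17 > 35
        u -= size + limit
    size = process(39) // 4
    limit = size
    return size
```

Transformed code:
def proc(size, limit):
    limit = limit >= u
    limit *= u != 6
    print(39)
    if u >= 1 and 1 > weight:
        record(6)
        limit += 4
    size = [weight % u for scale in weight if 35 < weight and weight <= limit]
    record(limit)
    if limit == u:
        limit = 17 > 35
        u -= size + limit
    size = process(39) // 4
    limit = size
    return size

size = [weight % u for scale in weight if 35 < weight and weight <= limit]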